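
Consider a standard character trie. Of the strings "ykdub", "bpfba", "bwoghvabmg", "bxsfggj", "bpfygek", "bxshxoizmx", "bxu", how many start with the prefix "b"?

6

Filter for entries beginning with "b":
Matches: "bpfba", "bpfygek", "bwoghvabmg", "bxsfggj", "bxshxoizmx", "bxu"
Count: 6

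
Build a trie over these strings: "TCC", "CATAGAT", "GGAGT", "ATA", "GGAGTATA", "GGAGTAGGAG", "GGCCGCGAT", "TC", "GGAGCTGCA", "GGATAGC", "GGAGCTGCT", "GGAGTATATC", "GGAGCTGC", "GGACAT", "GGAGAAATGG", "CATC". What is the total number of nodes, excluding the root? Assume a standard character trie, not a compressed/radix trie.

Trace insertions, counting only characters that open a new branch:
  "TCC" → 3 new (T, C, C)
  "CATAGAT" → 7 new (C, A, T, A, G, A, T)
  "GGAGT" → 5 new (G, G, A, G, T)
  "ATA" → 3 new (A, T, A)
  "GGAGTATA" → prefix "GGAGT" already present; 3 new (A, T, A)
  "GGAGTAGGAG" → prefix "GGAGTA" already present; 4 new (G, G, A, G)
  "GGCCGCGAT" → prefix "GG" already present; 7 new (C, C, G, C, G, A, T)
  "TC" → prefix "TC" already present; 0 new (none)
  "GGAGCTGCA" → prefix "GGAG" already present; 5 new (C, T, G, C, A)
  "GGATAGC" → prefix "GGA" already present; 4 new (T, A, G, C)
  "GGAGCTGCT" → prefix "GGAGCTGC" already present; 1 new (T)
  "GGAGTATATC" → prefix "GGAGTATA" already present; 2 new (T, C)
  "GGAGCTGC" → prefix "GGAGCTGC" already present; 0 new (none)
  "GGACAT" → prefix "GGA" already present; 3 new (C, A, T)
  "GGAGAAATGG" → prefix "GGAG" already present; 6 new (A, A, A, T, G, G)
  "CATC" → prefix "CAT" already present; 1 new (C)
Total nodes = 3 + 7 + 5 + 3 + 3 + 4 + 7 + 0 + 5 + 4 + 1 + 2 + 0 + 3 + 6 + 1 = 54

54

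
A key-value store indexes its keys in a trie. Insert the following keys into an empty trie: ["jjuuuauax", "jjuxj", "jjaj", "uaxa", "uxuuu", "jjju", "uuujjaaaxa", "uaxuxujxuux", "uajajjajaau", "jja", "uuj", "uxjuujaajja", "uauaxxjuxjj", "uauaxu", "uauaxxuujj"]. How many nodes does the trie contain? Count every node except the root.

Count nodes per top-level branch (shared prefixes stored once):
  'j'-branch (jja, jjaj, jjju, jjuuuauax, jjuxj): 15 nodes
  'u'-branch (uajajjajaau, uauaxu, uauaxxjuxjj, uauaxxuujj, uaxa, uaxuxujxuux, uuj, uuujjaaaxa, uxjuujaajja, uxuuu): 58 nodes
Sum: 73

73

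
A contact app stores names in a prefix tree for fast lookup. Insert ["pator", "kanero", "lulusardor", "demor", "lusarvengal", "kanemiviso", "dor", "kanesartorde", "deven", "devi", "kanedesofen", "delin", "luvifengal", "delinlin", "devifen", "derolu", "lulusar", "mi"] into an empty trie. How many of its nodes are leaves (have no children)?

A leaf is a node with no children — equivalently, the end of a word that is not a proper prefix of any other stored word.
Those words: "delinlin", "demor", "derolu", "deven", "devifen", "dor", "kanedesofen", "kanemiviso", "kanero", "kanesartorde", "lulusardor", "lusarvengal", "luvifengal", "mi", "pator"
Leaf count: 15

15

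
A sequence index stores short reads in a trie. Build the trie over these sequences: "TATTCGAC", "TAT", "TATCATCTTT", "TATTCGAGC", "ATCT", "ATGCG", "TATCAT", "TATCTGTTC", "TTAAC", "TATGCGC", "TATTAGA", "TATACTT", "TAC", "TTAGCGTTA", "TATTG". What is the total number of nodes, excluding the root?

Insert word by word; a character creates a node only if that edge doesn't already exist:
  "TATTCGAC" → 8 new (T, A, T, T, C, G, A, C)
  "TAT" → prefix "TAT" already present; 0 new (none)
  "TATCATCTTT" → prefix "TAT" already present; 7 new (C, A, T, C, T, T, T)
  "TATTCGAGC" → prefix "TATTCGA" already present; 2 new (G, C)
  "ATCT" → 4 new (A, T, C, T)
  "ATGCG" → prefix "AT" already present; 3 new (G, C, G)
  "TATCAT" → prefix "TATCAT" already present; 0 new (none)
  "TATCTGTTC" → prefix "TATC" already present; 5 new (T, G, T, T, C)
  "TTAAC" → prefix "T" already present; 4 new (T, A, A, C)
  "TATGCGC" → prefix "TAT" already present; 4 new (G, C, G, C)
  "TATTAGA" → prefix "TATT" already present; 3 new (A, G, A)
  "TATACTT" → prefix "TAT" already present; 4 new (A, C, T, T)
  "TAC" → prefix "TA" already present; 1 new (C)
  "TTAGCGTTA" → prefix "TTA" already present; 6 new (G, C, G, T, T, A)
  "TATTG" → prefix "TATT" already present; 1 new (G)
Total nodes = 8 + 0 + 7 + 2 + 4 + 3 + 0 + 5 + 4 + 4 + 3 + 4 + 1 + 6 + 1 = 52

52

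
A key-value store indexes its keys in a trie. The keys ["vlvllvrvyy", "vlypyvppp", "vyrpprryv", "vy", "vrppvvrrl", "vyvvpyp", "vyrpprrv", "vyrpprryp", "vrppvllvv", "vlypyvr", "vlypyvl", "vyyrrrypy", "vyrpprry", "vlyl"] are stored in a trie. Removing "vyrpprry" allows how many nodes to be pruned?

0

Walk "vyrpprry" from the leaf back toward the root, removing each node that no remaining word uses.
Every node on "vyrpprry" is still needed (e.g. by "vyrpprryv"), so nothing is freed.
Nodes removed: 0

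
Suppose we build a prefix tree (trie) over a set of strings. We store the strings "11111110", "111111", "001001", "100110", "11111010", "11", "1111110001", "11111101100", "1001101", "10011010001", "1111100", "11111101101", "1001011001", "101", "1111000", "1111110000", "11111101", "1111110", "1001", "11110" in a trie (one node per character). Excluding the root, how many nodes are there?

Count nodes per top-level branch (shared prefixes stored once):
  '0'-branch (001001): 6 nodes
  '1'-branch (1001, 1001011001, 100110, 1001101, 10011010001, 101, 11, 11110, 1111000, 1111100, 11111010, 111111, 1111110, 1111110000, 1111110001, 11111101, 11111101100, 11111101101, 11111110): 42 nodes
Sum: 48

48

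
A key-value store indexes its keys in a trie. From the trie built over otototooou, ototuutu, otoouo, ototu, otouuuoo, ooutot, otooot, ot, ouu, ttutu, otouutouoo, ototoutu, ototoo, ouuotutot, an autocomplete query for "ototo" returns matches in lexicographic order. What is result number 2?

otototooou

Filter for "ototo…" and sort: "ototoo", "otototooou", "ototoutu"
Position 2: otototooou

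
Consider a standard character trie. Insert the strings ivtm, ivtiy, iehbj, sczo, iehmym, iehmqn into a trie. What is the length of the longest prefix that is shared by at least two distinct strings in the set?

4

Look for the deepest trie node that still has at least two words in its subtree.
e.g. "iehmqn" and "iehmym" share the prefix "iehm" of length 4; no pair shares a longer one.
Longest shared-prefix length: 4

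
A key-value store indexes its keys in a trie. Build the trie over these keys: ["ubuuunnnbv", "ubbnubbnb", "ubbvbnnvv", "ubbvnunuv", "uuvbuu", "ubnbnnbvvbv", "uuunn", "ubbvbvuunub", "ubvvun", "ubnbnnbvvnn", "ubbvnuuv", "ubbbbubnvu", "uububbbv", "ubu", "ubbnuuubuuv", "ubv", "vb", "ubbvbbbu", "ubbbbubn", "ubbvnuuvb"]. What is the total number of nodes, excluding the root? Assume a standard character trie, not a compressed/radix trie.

84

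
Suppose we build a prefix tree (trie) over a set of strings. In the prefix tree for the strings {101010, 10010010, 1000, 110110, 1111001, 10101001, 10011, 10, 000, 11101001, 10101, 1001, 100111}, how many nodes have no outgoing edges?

A leaf is a node with no children — equivalently, the end of a word that is not a proper prefix of any other stored word.
Those words: "000", "1000", "10010010", "100111", "10101001", "110110", "11101001", "1111001"
Leaf count: 8

8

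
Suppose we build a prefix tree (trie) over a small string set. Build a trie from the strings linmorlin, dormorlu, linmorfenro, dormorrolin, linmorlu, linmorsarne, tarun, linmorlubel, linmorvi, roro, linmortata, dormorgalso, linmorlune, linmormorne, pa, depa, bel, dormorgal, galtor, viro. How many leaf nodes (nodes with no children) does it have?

A leaf is a node with no children — equivalently, the end of a word that is not a proper prefix of any other stored word.
Those words: "bel", "depa", "dormorgalso", "dormorlu", "dormorrolin", "galtor", "linmorfenro", "linmorlin", "linmorlubel", "linmorlune", "linmormorne", "linmorsarne", "linmortata", "linmorvi", "pa", "roro", "tarun", "viro"
Leaf count: 18

18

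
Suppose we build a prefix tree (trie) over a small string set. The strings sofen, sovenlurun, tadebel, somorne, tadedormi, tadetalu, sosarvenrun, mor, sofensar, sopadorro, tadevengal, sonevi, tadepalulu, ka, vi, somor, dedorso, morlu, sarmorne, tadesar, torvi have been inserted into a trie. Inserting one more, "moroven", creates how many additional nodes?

Walking "moroven" from the root, the first 3 characters ("mor") follow existing edges; "o" is the first miss.
New nodes needed: |"moroven"| − 3 = 7 − 3 = 4.

4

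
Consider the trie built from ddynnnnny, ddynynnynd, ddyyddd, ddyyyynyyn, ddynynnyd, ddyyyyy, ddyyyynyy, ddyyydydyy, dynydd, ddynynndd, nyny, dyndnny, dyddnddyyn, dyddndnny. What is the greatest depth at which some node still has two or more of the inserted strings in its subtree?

Equivalently: take the maximum, over all pairs, of their longest common prefix length.
"ddyyyynyy" and "ddyyyynyyn" agree on "ddyyyynyy" (9 characters) before diverging; nothing deeper is shared.
Longest shared-prefix length: 9

9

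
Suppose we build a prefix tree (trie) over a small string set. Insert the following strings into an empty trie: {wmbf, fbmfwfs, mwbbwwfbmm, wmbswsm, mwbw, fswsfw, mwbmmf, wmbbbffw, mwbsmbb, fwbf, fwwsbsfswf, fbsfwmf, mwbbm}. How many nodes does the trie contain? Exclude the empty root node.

Count nodes per top-level branch (shared prefixes stored once):
  'f'-branch (fbmfwfs, fbsfwmf, fswsfw, fwbf, fwwsbsfswf): 28 nodes
  'm'-branch (mwbbm, mwbbwwfbmm, mwbmmf, mwbsmbb, mwbw): 19 nodes
  'w'-branch (wmbbbffw, wmbf, wmbswsm): 13 nodes
Sum: 60

60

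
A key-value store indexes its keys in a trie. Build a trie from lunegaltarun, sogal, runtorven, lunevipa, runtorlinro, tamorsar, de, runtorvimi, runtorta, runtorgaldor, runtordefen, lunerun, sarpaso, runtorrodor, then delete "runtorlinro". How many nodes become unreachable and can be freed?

5

A node on "runtorlinro"'s path can go only if nothing else ends at it or branches off below it.
The suffix "linro" (5 nodes) is used only by "runtorlinro"; the node for "runtor" still has the child "v", so pruning stops there.
Nodes removed: 5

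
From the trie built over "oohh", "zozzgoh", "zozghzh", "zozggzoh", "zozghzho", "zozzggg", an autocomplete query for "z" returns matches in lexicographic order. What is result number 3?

Words with prefix "z", in lexicographic order: "zozggzoh", "zozghzh", "zozghzho", "zozzggg", "zozzgoh"
Position 3: zozghzho

zozghzho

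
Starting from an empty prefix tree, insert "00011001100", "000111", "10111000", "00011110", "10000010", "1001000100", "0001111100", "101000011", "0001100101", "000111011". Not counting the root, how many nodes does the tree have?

49

Insert word by word; a character creates a node only if that edge doesn't already exist:
  "00011001100" → 11 new (0, 0, 0, 1, 1, 0, 0, 1, 1, 0, 0)
  "000111" → prefix "00011" already present; 1 new (1)
  "10111000" → 8 new (1, 0, 1, 1, 1, 0, 0, 0)
  "00011110" → prefix "000111" already present; 2 new (1, 0)
  "10000010" → prefix "10" already present; 6 new (0, 0, 0, 0, 1, 0)
  "1001000100" → prefix "100" already present; 7 new (1, 0, 0, 0, 1, 0, 0)
  "0001111100" → prefix "0001111" already present; 3 new (1, 0, 0)
  "101000011" → prefix "101" already present; 6 new (0, 0, 0, 0, 1, 1)
  "0001100101" → prefix "00011001" already present; 2 new (0, 1)
  "000111011" → prefix "000111" already present; 3 new (0, 1, 1)
Total nodes = 11 + 1 + 8 + 2 + 6 + 7 + 3 + 6 + 2 + 3 = 49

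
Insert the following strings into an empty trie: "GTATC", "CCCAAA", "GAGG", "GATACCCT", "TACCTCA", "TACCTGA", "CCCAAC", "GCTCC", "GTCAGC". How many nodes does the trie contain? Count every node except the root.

Count nodes per top-level branch (shared prefixes stored once):
  'C'-branch (CCCAAA, CCCAAC): 7 nodes
  'G'-branch (GAGG, GATACCCT, GCTCC, GTATC, GTCAGC): 22 nodes
  'T'-branch (TACCTCA, TACCTGA): 9 nodes
Sum: 38

38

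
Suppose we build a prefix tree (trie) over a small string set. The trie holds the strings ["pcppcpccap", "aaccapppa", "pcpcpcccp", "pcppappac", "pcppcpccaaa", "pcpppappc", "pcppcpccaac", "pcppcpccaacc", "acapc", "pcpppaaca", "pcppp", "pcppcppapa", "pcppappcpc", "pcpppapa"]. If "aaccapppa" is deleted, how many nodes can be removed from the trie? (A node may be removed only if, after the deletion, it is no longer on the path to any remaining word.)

A node on "aaccapppa"'s path can go only if nothing else ends at it or branches off below it.
The suffix "accapppa" (8 nodes) is used only by "aaccapppa"; the node for "a" still has the child "c", so pruning stops there.
Nodes removed: 8

8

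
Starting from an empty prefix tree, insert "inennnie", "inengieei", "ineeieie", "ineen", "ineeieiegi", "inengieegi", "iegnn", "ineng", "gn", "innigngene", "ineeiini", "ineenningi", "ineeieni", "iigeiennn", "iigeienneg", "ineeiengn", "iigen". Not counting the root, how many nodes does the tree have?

60

For each word, the new-node count is its length minus the longest prefix already in the trie:
  "inennnie" → 8 new (i, n, e, n, n, n, i, e)
  "inengieei" → prefix "inen" already present; 5 new (g, i, e, e, i)
  "ineeieie" → prefix "ine" already present; 5 new (e, i, e, i, e)
  "ineen" → prefix "inee" already present; 1 new (n)
  "ineeieiegi" → prefix "ineeieie" already present; 2 new (g, i)
  "inengieegi" → prefix "inengiee" already present; 2 new (g, i)
  "iegnn" → prefix "i" already present; 4 new (e, g, n, n)
  "ineng" → prefix "ineng" already present; 0 new (none)
  "gn" → 2 new (g, n)
  "innigngene" → prefix "in" already present; 8 new (n, i, g, n, g, e, n, e)
  "ineeiini" → prefix "ineei" already present; 3 new (i, n, i)
  "ineenningi" → prefix "ineen" already present; 5 new (n, i, n, g, i)
  "ineeieni" → prefix "ineeie" already present; 2 new (n, i)
  "iigeiennn" → prefix "i" already present; 8 new (i, g, e, i, e, n, n, n)
  "iigeienneg" → prefix "iigeienn" already present; 2 new (e, g)
  "ineeiengn" → prefix "ineeien" already present; 2 new (g, n)
  "iigen" → prefix "iige" already present; 1 new (n)
Total nodes = 8 + 5 + 5 + 1 + 2 + 2 + 4 + 0 + 2 + 8 + 3 + 5 + 2 + 8 + 2 + 2 + 1 = 60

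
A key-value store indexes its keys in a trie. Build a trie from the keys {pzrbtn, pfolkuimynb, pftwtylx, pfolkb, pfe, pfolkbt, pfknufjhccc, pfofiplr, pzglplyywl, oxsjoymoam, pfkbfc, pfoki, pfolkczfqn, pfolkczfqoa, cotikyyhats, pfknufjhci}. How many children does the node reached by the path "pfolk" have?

The children of the "pfolk" node are the distinct next characters among strings starting with "pfolk".
Characters that immediately follow "pfolk" among the stored strings: {b, c, u}.
That node has 3 child edges.

3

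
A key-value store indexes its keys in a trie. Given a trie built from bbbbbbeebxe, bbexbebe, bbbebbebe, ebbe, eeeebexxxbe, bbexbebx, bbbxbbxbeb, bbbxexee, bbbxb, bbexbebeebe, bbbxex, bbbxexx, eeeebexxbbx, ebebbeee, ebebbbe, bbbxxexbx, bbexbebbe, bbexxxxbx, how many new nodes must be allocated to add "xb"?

2

Nothing in the trie begins with "x"; the whole of "xb" is new.
2 − 0 = 2 new nodes.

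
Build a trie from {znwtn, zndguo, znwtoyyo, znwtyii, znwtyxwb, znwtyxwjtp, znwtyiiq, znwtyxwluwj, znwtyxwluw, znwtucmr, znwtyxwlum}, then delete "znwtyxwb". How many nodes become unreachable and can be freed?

1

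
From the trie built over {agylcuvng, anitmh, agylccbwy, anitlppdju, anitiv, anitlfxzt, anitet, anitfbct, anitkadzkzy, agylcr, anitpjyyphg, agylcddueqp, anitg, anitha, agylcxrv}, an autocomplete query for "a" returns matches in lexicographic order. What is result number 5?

agylcxrv

Filter for "a…" and sort: "agylccbwy", "agylcddueqp", "agylcr", "agylcuvng", "agylcxrv", "anitet", "anitfbct", "anitg", "anitha", "anitiv", "anitkadzkzy", "anitlfxzt", "anitlppdju", "anitmh", "anitpjyyphg"
The 5th is agylcxrv.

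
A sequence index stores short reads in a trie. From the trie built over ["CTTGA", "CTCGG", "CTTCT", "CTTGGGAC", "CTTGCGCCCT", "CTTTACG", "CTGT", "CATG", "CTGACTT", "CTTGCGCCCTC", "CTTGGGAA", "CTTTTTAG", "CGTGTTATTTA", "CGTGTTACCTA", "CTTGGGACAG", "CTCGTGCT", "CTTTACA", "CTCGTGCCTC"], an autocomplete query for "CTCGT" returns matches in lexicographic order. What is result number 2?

DFS of the "CTCGT" subtree visits, in order: "CTCGTGCCTC", "CTCGTGCT"
The 2nd is CTCGTGCT.

CTCGTGCT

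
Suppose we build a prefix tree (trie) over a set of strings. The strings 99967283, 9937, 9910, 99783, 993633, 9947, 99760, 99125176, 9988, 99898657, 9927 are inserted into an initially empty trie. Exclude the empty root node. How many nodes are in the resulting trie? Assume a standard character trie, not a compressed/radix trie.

36

Count nodes per top-level branch (shared prefixes stored once):
  '9'-branch (9910, 99125176, 9927, 993633, 9937, 9947, 99760, 99783, 9988, 99898657, 99967283): 36 nodes
Sum: 36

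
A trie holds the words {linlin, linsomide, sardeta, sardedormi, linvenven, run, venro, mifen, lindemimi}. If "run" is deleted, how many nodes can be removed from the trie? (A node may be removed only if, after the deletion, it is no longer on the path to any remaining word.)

3

Walk "run" from the leaf back toward the root, removing each node that no remaining word uses.
No other word shares any prefix with "run", so all 3 of its nodes go.
Nodes removed: 3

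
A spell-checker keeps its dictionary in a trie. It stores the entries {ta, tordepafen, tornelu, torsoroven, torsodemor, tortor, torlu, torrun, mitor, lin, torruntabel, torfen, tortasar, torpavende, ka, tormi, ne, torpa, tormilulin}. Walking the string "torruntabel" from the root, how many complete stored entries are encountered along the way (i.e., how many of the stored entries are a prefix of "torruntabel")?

Walk "torruntabel" from the root; an end-of-word marker is hit whenever a stored word is a prefix of "torruntabel".
Prefixes of the query that are stored words: "torrun", "torruntabel"
Count: 2

2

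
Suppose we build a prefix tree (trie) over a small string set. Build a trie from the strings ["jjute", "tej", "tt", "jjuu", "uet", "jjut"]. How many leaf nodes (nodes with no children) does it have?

Leaves are exactly the stored words that no other stored word extends.
Those words: "jjute", "jjuu", "tej", "tt", "uet"
Leaf count: 5

5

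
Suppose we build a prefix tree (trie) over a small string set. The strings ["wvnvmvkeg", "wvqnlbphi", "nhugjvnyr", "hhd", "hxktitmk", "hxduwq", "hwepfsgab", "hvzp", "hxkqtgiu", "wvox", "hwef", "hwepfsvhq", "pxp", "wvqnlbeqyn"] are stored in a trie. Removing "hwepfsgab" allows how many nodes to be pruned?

A node on "hwepfsgab"'s path can go only if nothing else ends at it or branches off below it.
The suffix "gab" (3 nodes) is used only by "hwepfsgab"; the node for "hwepfs" still has the child "v", so pruning stops there.
Nodes removed: 3

3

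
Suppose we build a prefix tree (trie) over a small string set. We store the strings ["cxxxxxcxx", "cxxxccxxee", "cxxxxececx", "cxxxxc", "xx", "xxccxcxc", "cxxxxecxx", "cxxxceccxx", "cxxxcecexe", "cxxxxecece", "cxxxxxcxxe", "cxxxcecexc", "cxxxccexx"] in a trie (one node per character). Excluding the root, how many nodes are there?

45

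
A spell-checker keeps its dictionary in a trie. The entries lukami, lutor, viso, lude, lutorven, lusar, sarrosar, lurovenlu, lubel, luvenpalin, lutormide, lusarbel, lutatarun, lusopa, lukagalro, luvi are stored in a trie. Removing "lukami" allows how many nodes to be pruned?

After clearing the end-marker at "lukami", prune upward until reaching a node still needed by another word.
The suffix "mi" (2 nodes) is used only by "lukami"; the node for "luka" still has the child "g", so pruning stops there.
Nodes removed: 2

2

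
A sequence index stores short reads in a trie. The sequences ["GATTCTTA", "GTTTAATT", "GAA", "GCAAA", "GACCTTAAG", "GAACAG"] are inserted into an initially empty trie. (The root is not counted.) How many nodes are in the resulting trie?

30

Insert word by word; a character creates a node only if that edge doesn't already exist:
  "GATTCTTA" → 8 new (G, A, T, T, C, T, T, A)
  "GTTTAATT" → prefix "G" already present; 7 new (T, T, T, A, A, T, T)
  "GAA" → prefix "GA" already present; 1 new (A)
  "GCAAA" → prefix "G" already present; 4 new (C, A, A, A)
  "GACCTTAAG" → prefix "GA" already present; 7 new (C, C, T, T, A, A, G)
  "GAACAG" → prefix "GAA" already present; 3 new (C, A, G)
Total nodes = 8 + 7 + 1 + 4 + 7 + 3 = 30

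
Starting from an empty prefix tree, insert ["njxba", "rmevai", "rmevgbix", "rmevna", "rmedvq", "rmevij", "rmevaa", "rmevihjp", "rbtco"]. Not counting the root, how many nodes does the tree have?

Insert word by word; a character creates a node only if that edge doesn't already exist:
  "njxba" → 5 new (n, j, x, b, a)
  "rmevai" → 6 new (r, m, e, v, a, i)
  "rmevgbix" → prefix "rmev" already present; 4 new (g, b, i, x)
  "rmevna" → prefix "rmev" already present; 2 new (n, a)
  "rmedvq" → prefix "rme" already present; 3 new (d, v, q)
  "rmevij" → prefix "rmev" already present; 2 new (i, j)
  "rmevaa" → prefix "rmeva" already present; 1 new (a)
  "rmevihjp" → prefix "rmevi" already present; 3 new (h, j, p)
  "rbtco" → prefix "r" already present; 4 new (b, t, c, o)
Total nodes = 5 + 6 + 4 + 2 + 3 + 2 + 1 + 3 + 4 = 30

30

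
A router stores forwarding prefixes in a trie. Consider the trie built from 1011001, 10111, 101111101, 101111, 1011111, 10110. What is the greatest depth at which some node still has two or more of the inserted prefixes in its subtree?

7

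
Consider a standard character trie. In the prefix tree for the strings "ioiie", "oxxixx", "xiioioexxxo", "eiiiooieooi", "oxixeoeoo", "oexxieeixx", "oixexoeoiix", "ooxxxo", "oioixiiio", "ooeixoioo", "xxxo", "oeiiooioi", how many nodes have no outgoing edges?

12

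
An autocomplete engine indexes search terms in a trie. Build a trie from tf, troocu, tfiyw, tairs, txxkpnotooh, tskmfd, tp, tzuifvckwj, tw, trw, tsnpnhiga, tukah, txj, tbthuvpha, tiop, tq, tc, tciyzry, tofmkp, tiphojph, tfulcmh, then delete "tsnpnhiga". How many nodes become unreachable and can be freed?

7

Walk "tsnpnhiga" from the leaf back toward the root, removing each node that no remaining word uses.
The suffix "npnhiga" (7 nodes) is used only by "tsnpnhiga"; the node for "ts" still has the child "k", so pruning stops there.
Nodes removed: 7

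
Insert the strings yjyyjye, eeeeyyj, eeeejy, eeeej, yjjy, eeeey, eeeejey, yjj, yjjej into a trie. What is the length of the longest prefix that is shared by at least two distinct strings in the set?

5

Equivalently: take the maximum, over all pairs, of their longest common prefix length.
e.g. "eeeej" and "eeeejey" share the prefix "eeeej" of length 5; no pair shares a longer one.
Longest shared-prefix length: 5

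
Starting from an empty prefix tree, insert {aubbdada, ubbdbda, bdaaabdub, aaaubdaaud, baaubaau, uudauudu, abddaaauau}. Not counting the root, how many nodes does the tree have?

56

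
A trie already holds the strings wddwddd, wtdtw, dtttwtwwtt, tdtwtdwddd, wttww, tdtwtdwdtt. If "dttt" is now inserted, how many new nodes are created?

Every character of "dttt" already lies on an existing path (it is a prefix of some stored word).
No new nodes are needed: 0.

0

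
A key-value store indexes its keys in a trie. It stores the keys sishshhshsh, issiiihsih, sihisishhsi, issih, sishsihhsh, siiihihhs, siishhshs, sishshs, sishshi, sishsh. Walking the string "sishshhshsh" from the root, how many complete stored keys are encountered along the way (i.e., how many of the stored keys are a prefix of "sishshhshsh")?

Traverse "sishshhshsh" character by character; count nodes along the way that are marked as word ends.
Prefixes of the query that are stored words: "sishsh", "sishshhshsh"
Count: 2

2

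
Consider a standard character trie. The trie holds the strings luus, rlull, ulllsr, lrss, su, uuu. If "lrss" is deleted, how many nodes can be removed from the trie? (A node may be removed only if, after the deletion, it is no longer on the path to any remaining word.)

3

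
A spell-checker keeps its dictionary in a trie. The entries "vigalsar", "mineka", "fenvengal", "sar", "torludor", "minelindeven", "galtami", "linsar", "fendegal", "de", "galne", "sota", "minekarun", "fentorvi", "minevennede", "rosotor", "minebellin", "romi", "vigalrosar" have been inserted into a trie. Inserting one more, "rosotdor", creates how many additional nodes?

"rosot" is already a path in the trie; the remaining "dor" must be added.
New nodes needed: |"rosotdor"| − 5 = 8 − 5 = 3.

3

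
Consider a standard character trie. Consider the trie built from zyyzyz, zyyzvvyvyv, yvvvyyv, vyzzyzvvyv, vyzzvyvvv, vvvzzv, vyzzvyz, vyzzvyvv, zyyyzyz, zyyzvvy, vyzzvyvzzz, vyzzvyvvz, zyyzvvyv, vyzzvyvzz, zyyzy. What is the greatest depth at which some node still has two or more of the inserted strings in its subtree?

Look for the deepest trie node that still has at least two words in its subtree.
"vyzzvyvzz" and "vyzzvyvzzz" agree on "vyzzvyvzz" (9 characters) before diverging; nothing deeper is shared.
Longest shared-prefix length: 9

9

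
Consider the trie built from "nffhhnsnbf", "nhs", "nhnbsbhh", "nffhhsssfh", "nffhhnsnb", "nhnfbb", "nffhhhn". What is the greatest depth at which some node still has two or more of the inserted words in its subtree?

Equivalently: take the maximum, over all pairs, of their longest common prefix length.
"nffhhnsnb" and "nffhhnsnbf" agree on "nffhhnsnb" (9 characters) before diverging; nothing deeper is shared.
Longest shared-prefix length: 9

9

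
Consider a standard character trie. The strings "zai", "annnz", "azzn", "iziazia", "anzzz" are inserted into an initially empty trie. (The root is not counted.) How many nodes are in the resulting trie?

Count nodes per top-level branch (shared prefixes stored once):
  'a'-branch (annnz, anzzz, azzn): 11 nodes
  'i'-branch (iziazia): 7 nodes
  'z'-branch (zai): 3 nodes
Sum: 21

21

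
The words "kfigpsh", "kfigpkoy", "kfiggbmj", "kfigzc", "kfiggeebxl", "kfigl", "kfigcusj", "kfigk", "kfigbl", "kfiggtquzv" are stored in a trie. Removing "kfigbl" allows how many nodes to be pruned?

A node on "kfigbl"'s path can go only if nothing else ends at it or branches off below it.
The suffix "bl" (2 nodes) is used only by "kfigbl"; the node for "kfig" still has the child "p", so pruning stops there.
Nodes removed: 2

2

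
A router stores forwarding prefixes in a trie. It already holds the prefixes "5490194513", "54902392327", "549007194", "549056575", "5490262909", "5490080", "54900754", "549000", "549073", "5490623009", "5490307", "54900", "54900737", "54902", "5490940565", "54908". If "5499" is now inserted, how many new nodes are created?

The longest prefix of "5499" already in the trie is "549" (length 3).
So 4 − 3 = 1 new nodes.

1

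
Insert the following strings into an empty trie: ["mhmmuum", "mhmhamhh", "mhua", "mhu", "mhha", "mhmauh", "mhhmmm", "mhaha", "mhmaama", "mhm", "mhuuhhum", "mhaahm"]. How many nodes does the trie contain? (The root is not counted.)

36

Trace insertions, counting only characters that open a new branch:
  "mhmmuum" → 7 new (m, h, m, m, u, u, m)
  "mhmhamhh" → prefix "mhm" already present; 5 new (h, a, m, h, h)
  "mhua" → prefix "mh" already present; 2 new (u, a)
  "mhu" → prefix "mhu" already present; 0 new (none)
  "mhha" → prefix "mh" already present; 2 new (h, a)
  "mhmauh" → prefix "mhm" already present; 3 new (a, u, h)
  "mhhmmm" → prefix "mhh" already present; 3 new (m, m, m)
  "mhaha" → prefix "mh" already present; 3 new (a, h, a)
  "mhmaama" → prefix "mhma" already present; 3 new (a, m, a)
  "mhm" → prefix "mhm" already present; 0 new (none)
  "mhuuhhum" → prefix "mhu" already present; 5 new (u, h, h, u, m)
  "mhaahm" → prefix "mha" already present; 3 new (a, h, m)
Total nodes = 7 + 5 + 2 + 0 + 2 + 3 + 3 + 3 + 3 + 0 + 5 + 3 = 36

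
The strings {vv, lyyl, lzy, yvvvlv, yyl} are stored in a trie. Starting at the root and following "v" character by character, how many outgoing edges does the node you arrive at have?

Follow the path "v" to its node, then look at its outgoing edges.
Distinct next characters after "v": v.
That node has 1 child edge.

1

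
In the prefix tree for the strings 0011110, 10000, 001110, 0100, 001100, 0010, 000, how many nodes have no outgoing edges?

Leaves are exactly the stored words that no other stored word extends.
Those words: "000", "0010", "001100", "001110", "0011110", "0100", "10000"
Leaf count: 7

7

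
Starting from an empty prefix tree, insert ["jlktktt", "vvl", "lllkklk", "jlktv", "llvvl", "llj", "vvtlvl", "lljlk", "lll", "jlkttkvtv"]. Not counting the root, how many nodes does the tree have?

For each word, the new-node count is its length minus the longest prefix already in the trie:
  "jlktktt" → 7 new (j, l, k, t, k, t, t)
  "vvl" → 3 new (v, v, l)
  "lllkklk" → 7 new (l, l, l, k, k, l, k)
  "jlktv" → prefix "jlkt" already present; 1 new (v)
  "llvvl" → prefix "ll" already present; 3 new (v, v, l)
  "llj" → prefix "ll" already present; 1 new (j)
  "vvtlvl" → prefix "vv" already present; 4 new (t, l, v, l)
  "lljlk" → prefix "llj" already present; 2 new (l, k)
  "lll" → prefix "lll" already present; 0 new (none)
  "jlkttkvtv" → prefix "jlkt" already present; 5 new (t, k, v, t, v)
Total nodes = 7 + 3 + 7 + 1 + 3 + 1 + 4 + 2 + 0 + 5 = 33

33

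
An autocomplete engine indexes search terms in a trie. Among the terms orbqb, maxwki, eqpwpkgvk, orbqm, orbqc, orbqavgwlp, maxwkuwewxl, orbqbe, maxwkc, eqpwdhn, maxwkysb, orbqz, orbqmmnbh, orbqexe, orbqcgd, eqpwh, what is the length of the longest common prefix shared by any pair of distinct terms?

5

The deepest shared node is where two words last agree before diverging.
"maxwkc" and "maxwki" agree on "maxwk" (5 characters) before diverging; nothing deeper is shared.
Longest shared-prefix length: 5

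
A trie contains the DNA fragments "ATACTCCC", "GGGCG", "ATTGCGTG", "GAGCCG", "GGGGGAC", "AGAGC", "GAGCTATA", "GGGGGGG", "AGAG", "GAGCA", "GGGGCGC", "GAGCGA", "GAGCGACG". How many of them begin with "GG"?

Filter for entries beginning with "GG":
Matches: "GGGCG", "GGGGCGC", "GGGGGAC", "GGGGGGG"
Count: 4

4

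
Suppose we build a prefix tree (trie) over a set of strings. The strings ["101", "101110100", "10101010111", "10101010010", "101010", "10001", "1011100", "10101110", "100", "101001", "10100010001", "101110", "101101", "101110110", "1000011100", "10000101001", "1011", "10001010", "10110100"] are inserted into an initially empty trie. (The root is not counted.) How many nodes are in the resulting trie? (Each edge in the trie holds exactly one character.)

55

Trace insertions, counting only characters that open a new branch:
  "101" → 3 new (1, 0, 1)
  "101110100" → prefix "101" already present; 6 new (1, 1, 0, 1, 0, 0)
  "10101010111" → prefix "101" already present; 8 new (0, 1, 0, 1, 0, 1, 1, 1)
  "10101010010" → prefix "10101010" already present; 3 new (0, 1, 0)
  "101010" → prefix "101010" already present; 0 new (none)
  "10001" → prefix "10" already present; 3 new (0, 0, 1)
  "1011100" → prefix "101110" already present; 1 new (0)
  "10101110" → prefix "10101" already present; 3 new (1, 1, 0)
  "100" → prefix "100" already present; 0 new (none)
  "101001" → prefix "1010" already present; 2 new (0, 1)
  "10100010001" → prefix "10100" already present; 6 new (0, 1, 0, 0, 0, 1)
  "101110" → prefix "101110" already present; 0 new (none)
  "101101" → prefix "1011" already present; 2 new (0, 1)
  "101110110" → prefix "1011101" already present; 2 new (1, 0)
  "1000011100" → prefix "1000" already present; 6 new (0, 1, 1, 1, 0, 0)
  "10000101001" → prefix "100001" already present; 5 new (0, 1, 0, 0, 1)
  "1011" → prefix "1011" already present; 0 new (none)
  "10001010" → prefix "10001" already present; 3 new (0, 1, 0)
  "10110100" → prefix "101101" already present; 2 new (0, 0)
Total nodes = 3 + 6 + 8 + 3 + 0 + 3 + 1 + 3 + 0 + 2 + 6 + 0 + 2 + 2 + 6 + 5 + 0 + 3 + 2 = 55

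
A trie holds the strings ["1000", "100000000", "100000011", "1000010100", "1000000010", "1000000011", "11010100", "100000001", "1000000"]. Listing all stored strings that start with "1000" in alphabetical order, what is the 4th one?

Filter for "1000…" and sort: "1000", "1000000", "100000000", "100000001", "1000000010", "1000000011", "100000011", "1000010100"
Position 4: 100000001

100000001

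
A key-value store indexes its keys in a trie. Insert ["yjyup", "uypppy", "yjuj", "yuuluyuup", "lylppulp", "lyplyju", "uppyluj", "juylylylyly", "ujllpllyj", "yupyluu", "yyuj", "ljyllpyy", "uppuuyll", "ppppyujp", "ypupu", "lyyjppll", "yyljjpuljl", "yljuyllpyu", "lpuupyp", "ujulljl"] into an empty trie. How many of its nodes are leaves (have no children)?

Leaves are exactly the stored words that no other stored word extends.
Those words: "juylylylyly", "ljyllpyy", "lpuupyp", "lylppulp", "lyplyju", "lyyjppll", "ppppyujp", "ujllpllyj", "ujulljl", "uppuuyll", "uppyluj", "uypppy", "yjuj", "yjyup", "yljuyllpyu", "ypupu", "yupyluu", "yuuluyuup", "yyljjpuljl", "yyuj"
Leaf count: 20

20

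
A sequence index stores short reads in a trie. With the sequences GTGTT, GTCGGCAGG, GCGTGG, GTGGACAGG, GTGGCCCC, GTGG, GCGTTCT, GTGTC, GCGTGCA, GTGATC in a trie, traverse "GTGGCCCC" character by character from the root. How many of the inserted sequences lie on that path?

2

Check each prefix of "GTGGCCCC" against the stored set — each match is an end-marker on the path.
Prefixes of the query that are stored words: "GTGG", "GTGGCCCC"
Count: 2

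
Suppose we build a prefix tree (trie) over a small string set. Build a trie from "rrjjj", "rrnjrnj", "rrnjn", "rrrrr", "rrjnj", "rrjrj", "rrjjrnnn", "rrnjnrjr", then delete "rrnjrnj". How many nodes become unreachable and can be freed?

A node on "rrnjrnj"'s path can go only if nothing else ends at it or branches off below it.
The suffix "rnj" (3 nodes) is used only by "rrnjrnj"; the node for "rrnj" still has the child "n", so pruning stops there.
Nodes removed: 3

3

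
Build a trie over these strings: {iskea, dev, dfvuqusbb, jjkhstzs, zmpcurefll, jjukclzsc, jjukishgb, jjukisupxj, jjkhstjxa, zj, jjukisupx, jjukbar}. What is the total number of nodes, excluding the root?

For each word, the new-node count is its length minus the longest prefix already in the trie:
  "iskea" → 5 new (i, s, k, e, a)
  "dev" → 3 new (d, e, v)
  "dfvuqusbb" → prefix "d" already present; 8 new (f, v, u, q, u, s, b, b)
  "jjkhstzs" → 8 new (j, j, k, h, s, t, z, s)
  "zmpcurefll" → 10 new (z, m, p, c, u, r, e, f, l, l)
  "jjukclzsc" → prefix "jj" already present; 7 new (u, k, c, l, z, s, c)
  "jjukishgb" → prefix "jjuk" already present; 5 new (i, s, h, g, b)
  "jjukisupxj" → prefix "jjukis" already present; 4 new (u, p, x, j)
  "jjkhstjxa" → prefix "jjkhst" already present; 3 new (j, x, a)
  "zj" → prefix "z" already present; 1 new (j)
  "jjukisupx" → prefix "jjukisupx" already present; 0 new (none)
  "jjukbar" → prefix "jjuk" already present; 3 new (b, a, r)
Total nodes = 5 + 3 + 8 + 8 + 10 + 7 + 5 + 4 + 3 + 1 + 0 + 3 = 57

57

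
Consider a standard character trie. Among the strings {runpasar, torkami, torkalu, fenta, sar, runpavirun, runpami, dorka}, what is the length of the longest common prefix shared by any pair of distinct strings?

The deepest shared node is where two words last agree before diverging.
"runpami" and "runpasar" agree on "runpa" (5 characters) before diverging; nothing deeper is shared.
Longest shared-prefix length: 5

5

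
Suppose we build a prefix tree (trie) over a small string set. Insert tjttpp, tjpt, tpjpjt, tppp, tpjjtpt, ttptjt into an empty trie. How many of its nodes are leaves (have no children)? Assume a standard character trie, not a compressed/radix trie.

6

A leaf is a node with no children — equivalently, the end of a word that is not a proper prefix of any other stored word.
Those words: "tjpt", "tjttpp", "tpjjtpt", "tpjpjt", "tppp", "ttptjt"
Leaf count: 6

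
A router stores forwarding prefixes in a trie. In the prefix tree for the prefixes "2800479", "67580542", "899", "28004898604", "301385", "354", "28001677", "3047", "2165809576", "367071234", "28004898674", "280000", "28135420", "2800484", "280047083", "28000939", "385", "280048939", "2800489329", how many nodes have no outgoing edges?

A leaf is a node with no children — equivalently, the end of a word that is not a proper prefix of any other stored word.
Those words: "2165809576", "280000", "28000939", "28001677", "280047083", "2800479", "2800484", "2800489329", "280048939", "28004898604", "28004898674", "28135420", "301385", "3047", "354", "367071234", "385", "67580542", "899"
Leaf count: 19

19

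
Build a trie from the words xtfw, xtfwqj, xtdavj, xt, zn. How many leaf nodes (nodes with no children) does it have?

3

A leaf is a node with no children — equivalently, the end of a word that is not a proper prefix of any other stored word.
Those words: "xtdavj", "xtfwqj", "zn"
Leaf count: 3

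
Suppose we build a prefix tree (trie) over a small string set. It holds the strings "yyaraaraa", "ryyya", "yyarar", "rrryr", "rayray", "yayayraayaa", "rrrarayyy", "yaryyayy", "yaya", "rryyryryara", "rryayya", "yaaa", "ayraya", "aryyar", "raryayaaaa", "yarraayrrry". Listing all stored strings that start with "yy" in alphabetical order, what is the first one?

yyaraaraa

DFS of the "yy" subtree visits, in order: "yyaraaraa", "yyarar"
Position 1: yyaraaraa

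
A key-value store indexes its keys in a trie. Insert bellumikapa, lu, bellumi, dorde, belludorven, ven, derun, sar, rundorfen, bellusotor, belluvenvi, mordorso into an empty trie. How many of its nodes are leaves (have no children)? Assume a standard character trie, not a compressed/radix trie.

11

Leaves are exactly the stored words that no other stored word extends.
Those words: "belludorven", "bellumikapa", "bellusotor", "belluvenvi", "derun", "dorde", "lu", "mordorso", "rundorfen", "sar", "ven"
Leaf count: 11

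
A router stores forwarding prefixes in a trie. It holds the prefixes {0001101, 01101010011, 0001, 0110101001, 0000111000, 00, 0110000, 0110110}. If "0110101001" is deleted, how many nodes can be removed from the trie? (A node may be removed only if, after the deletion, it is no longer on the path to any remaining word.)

0

Walk "0110101001" from the leaf back toward the root, removing each node that no remaining word uses.
Every node on "0110101001" is still needed (e.g. by "01101010011"), so nothing is freed.
Nodes removed: 0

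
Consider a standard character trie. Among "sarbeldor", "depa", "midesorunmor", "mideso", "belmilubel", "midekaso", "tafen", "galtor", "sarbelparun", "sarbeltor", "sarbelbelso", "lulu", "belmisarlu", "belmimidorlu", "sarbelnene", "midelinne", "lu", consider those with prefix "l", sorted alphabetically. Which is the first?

DFS of the "l" subtree visits, in order: "lu", "lulu"
Position 1: lu

lu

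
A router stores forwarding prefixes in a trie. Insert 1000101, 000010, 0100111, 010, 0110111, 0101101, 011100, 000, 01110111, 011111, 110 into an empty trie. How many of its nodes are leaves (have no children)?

9

A leaf is a node with no children — equivalently, the end of a word that is not a proper prefix of any other stored word.
Those words: "000010", "0100111", "0101101", "0110111", "011100", "01110111", "011111", "1000101", "110"
Leaf count: 9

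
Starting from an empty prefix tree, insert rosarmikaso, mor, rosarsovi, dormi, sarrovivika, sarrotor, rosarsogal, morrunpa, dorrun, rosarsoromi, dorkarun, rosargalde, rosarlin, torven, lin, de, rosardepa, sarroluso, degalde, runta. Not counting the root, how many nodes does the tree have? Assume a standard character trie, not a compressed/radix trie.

92

Trace insertions, counting only characters that open a new branch:
  "rosarmikaso" → 11 new (r, o, s, a, r, m, i, k, a, s, o)
  "mor" → 3 new (m, o, r)
  "rosarsovi" → prefix "rosar" already present; 4 new (s, o, v, i)
  "dormi" → 5 new (d, o, r, m, i)
  "sarrovivika" → 11 new (s, a, r, r, o, v, i, v, i, k, a)
  "sarrotor" → prefix "sarro" already present; 3 new (t, o, r)
  "rosarsogal" → prefix "rosarso" already present; 3 new (g, a, l)
  "morrunpa" → prefix "mor" already present; 5 new (r, u, n, p, a)
  "dorrun" → prefix "dor" already present; 3 new (r, u, n)
  "rosarsoromi" → prefix "rosarso" already present; 4 new (r, o, m, i)
  "dorkarun" → prefix "dor" already present; 5 new (k, a, r, u, n)
  "rosargalde" → prefix "rosar" already present; 5 new (g, a, l, d, e)
  "rosarlin" → prefix "rosar" already present; 3 new (l, i, n)
  "torven" → 6 new (t, o, r, v, e, n)
  "lin" → 3 new (l, i, n)
  "de" → prefix "d" already present; 1 new (e)
  "rosardepa" → prefix "rosar" already present; 4 new (d, e, p, a)
  "sarroluso" → prefix "sarro" already present; 4 new (l, u, s, o)
  "degalde" → prefix "de" already present; 5 new (g, a, l, d, e)
  "runta" → prefix "r" already present; 4 new (u, n, t, a)
Total nodes = 11 + 3 + 4 + 5 + 11 + 3 + 3 + 5 + 3 + 4 + 5 + 5 + 3 + 6 + 3 + 1 + 4 + 4 + 5 + 4 = 92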